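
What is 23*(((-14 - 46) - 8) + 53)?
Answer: -345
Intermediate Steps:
23*(((-14 - 46) - 8) + 53) = 23*((-60 - 8) + 53) = 23*(-68 + 53) = 23*(-15) = -345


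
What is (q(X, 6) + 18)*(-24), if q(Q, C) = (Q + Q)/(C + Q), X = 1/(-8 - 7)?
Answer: -38400/89 ≈ -431.46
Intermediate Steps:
X = -1/15 (X = 1/(-15) = -1/15 ≈ -0.066667)
q(Q, C) = 2*Q/(C + Q) (q(Q, C) = (2*Q)/(C + Q) = 2*Q/(C + Q))
(q(X, 6) + 18)*(-24) = (2*(-1/15)/(6 - 1/15) + 18)*(-24) = (2*(-1/15)/(89/15) + 18)*(-24) = (2*(-1/15)*(15/89) + 18)*(-24) = (-2/89 + 18)*(-24) = (1600/89)*(-24) = -38400/89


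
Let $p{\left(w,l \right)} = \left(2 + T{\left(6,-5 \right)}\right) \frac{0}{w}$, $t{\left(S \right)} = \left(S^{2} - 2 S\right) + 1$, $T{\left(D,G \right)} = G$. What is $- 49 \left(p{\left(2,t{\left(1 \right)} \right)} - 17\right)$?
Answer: $833$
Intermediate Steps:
$t{\left(S \right)} = 1 + S^{2} - 2 S$
$p{\left(w,l \right)} = 0$ ($p{\left(w,l \right)} = \left(2 - 5\right) \frac{0}{w} = \left(-3\right) 0 = 0$)
$- 49 \left(p{\left(2,t{\left(1 \right)} \right)} - 17\right) = - 49 \left(0 - 17\right) = \left(-49\right) \left(-17\right) = 833$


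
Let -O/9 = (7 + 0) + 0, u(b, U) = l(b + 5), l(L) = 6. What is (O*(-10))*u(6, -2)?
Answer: 3780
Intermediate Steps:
u(b, U) = 6
O = -63 (O = -9*((7 + 0) + 0) = -9*(7 + 0) = -9*7 = -63)
(O*(-10))*u(6, -2) = -63*(-10)*6 = 630*6 = 3780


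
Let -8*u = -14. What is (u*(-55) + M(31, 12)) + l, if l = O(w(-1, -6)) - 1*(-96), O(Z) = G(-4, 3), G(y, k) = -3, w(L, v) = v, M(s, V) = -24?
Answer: -109/4 ≈ -27.250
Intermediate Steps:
u = 7/4 (u = -⅛*(-14) = 7/4 ≈ 1.7500)
O(Z) = -3
l = 93 (l = -3 - 1*(-96) = -3 + 96 = 93)
(u*(-55) + M(31, 12)) + l = ((7/4)*(-55) - 24) + 93 = (-385/4 - 24) + 93 = -481/4 + 93 = -109/4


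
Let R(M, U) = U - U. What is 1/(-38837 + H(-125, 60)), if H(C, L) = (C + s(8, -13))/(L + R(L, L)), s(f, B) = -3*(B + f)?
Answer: -6/233033 ≈ -2.5747e-5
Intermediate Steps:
R(M, U) = 0
s(f, B) = -3*B - 3*f
H(C, L) = (15 + C)/L (H(C, L) = (C + (-3*(-13) - 3*8))/(L + 0) = (C + (39 - 24))/L = (C + 15)/L = (15 + C)/L)
1/(-38837 + H(-125, 60)) = 1/(-38837 + (15 - 125)/60) = 1/(-38837 + (1/60)*(-110)) = 1/(-38837 - 11/6) = 1/(-233033/6) = -6/233033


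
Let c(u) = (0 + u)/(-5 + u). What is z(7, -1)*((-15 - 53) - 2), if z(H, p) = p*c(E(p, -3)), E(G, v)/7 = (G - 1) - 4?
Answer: 2940/47 ≈ 62.553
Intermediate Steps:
E(G, v) = -35 + 7*G (E(G, v) = 7*((G - 1) - 4) = 7*((-1 + G) - 4) = 7*(-5 + G) = -35 + 7*G)
c(u) = u/(-5 + u)
z(H, p) = p*(-35 + 7*p)/(-40 + 7*p) (z(H, p) = p*((-35 + 7*p)/(-5 + (-35 + 7*p))) = p*((-35 + 7*p)/(-40 + 7*p)) = p*(-35 + 7*p)/(-40 + 7*p))
z(7, -1)*((-15 - 53) - 2) = (7*(-1)*(-5 - 1)/(-40 + 7*(-1)))*((-15 - 53) - 2) = (7*(-1)*(-6)/(-40 - 7))*(-68 - 2) = (7*(-1)*(-6)/(-47))*(-70) = (7*(-1)*(-1/47)*(-6))*(-70) = -42/47*(-70) = 2940/47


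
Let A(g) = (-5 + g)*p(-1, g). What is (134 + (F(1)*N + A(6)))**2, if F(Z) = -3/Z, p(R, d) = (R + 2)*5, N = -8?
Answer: 26569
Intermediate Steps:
p(R, d) = 10 + 5*R (p(R, d) = (2 + R)*5 = 10 + 5*R)
A(g) = -25 + 5*g (A(g) = (-5 + g)*(10 + 5*(-1)) = (-5 + g)*(10 - 5) = (-5 + g)*5 = -25 + 5*g)
(134 + (F(1)*N + A(6)))**2 = (134 + (-3/1*(-8) + (-25 + 5*6)))**2 = (134 + (-3*1*(-8) + (-25 + 30)))**2 = (134 + (-3*(-8) + 5))**2 = (134 + (24 + 5))**2 = (134 + 29)**2 = 163**2 = 26569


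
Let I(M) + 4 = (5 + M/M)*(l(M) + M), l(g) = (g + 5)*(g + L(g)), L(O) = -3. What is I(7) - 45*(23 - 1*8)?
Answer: -349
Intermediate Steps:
l(g) = (-3 + g)*(5 + g) (l(g) = (g + 5)*(g - 3) = (5 + g)*(-3 + g) = (-3 + g)*(5 + g))
I(M) = -94 + 6*M² + 18*M (I(M) = -4 + (5 + M/M)*((-15 + M² + 2*M) + M) = -4 + (5 + 1)*(-15 + M² + 3*M) = -4 + 6*(-15 + M² + 3*M) = -4 + (-90 + 6*M² + 18*M) = -94 + 6*M² + 18*M)
I(7) - 45*(23 - 1*8) = (-94 + 6*7² + 18*7) - 45*(23 - 1*8) = (-94 + 6*49 + 126) - 45*(23 - 8) = (-94 + 294 + 126) - 45*15 = 326 - 675 = -349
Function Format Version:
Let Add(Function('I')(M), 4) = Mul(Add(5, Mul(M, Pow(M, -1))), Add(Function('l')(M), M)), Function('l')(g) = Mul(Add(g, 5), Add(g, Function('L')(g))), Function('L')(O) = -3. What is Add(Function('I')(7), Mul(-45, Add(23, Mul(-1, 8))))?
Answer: -349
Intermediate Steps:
Function('l')(g) = Mul(Add(-3, g), Add(5, g)) (Function('l')(g) = Mul(Add(g, 5), Add(g, -3)) = Mul(Add(5, g), Add(-3, g)) = Mul(Add(-3, g), Add(5, g)))
Function('I')(M) = Add(-94, Mul(6, Pow(M, 2)), Mul(18, M)) (Function('I')(M) = Add(-4, Mul(Add(5, Mul(M, Pow(M, -1))), Add(Add(-15, Pow(M, 2), Mul(2, M)), M))) = Add(-4, Mul(Add(5, 1), Add(-15, Pow(M, 2), Mul(3, M)))) = Add(-4, Mul(6, Add(-15, Pow(M, 2), Mul(3, M)))) = Add(-4, Add(-90, Mul(6, Pow(M, 2)), Mul(18, M))) = Add(-94, Mul(6, Pow(M, 2)), Mul(18, M)))
Add(Function('I')(7), Mul(-45, Add(23, Mul(-1, 8)))) = Add(Add(-94, Mul(6, Pow(7, 2)), Mul(18, 7)), Mul(-45, Add(23, Mul(-1, 8)))) = Add(Add(-94, Mul(6, 49), 126), Mul(-45, Add(23, -8))) = Add(Add(-94, 294, 126), Mul(-45, 15)) = Add(326, -675) = -349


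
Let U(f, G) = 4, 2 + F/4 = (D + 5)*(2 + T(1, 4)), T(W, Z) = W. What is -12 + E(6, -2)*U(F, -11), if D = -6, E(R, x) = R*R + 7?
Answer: 160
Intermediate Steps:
E(R, x) = 7 + R² (E(R, x) = R² + 7 = 7 + R²)
F = -20 (F = -8 + 4*((-6 + 5)*(2 + 1)) = -8 + 4*(-1*3) = -8 + 4*(-3) = -8 - 12 = -20)
-12 + E(6, -2)*U(F, -11) = -12 + (7 + 6²)*4 = -12 + (7 + 36)*4 = -12 + 43*4 = -12 + 172 = 160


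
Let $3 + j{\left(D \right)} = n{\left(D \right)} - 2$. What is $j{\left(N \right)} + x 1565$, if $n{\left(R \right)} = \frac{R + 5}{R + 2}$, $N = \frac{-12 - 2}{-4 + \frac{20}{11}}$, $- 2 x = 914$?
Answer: $- \frac{72236073}{101} \approx -7.1521 \cdot 10^{5}$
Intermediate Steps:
$x = -457$ ($x = \left(- \frac{1}{2}\right) 914 = -457$)
$N = \frac{77}{12}$ ($N = - \frac{14}{-4 + 20 \cdot \frac{1}{11}} = - \frac{14}{-4 + \frac{20}{11}} = - \frac{14}{- \frac{24}{11}} = \left(-14\right) \left(- \frac{11}{24}\right) = \frac{77}{12} \approx 6.4167$)
$n{\left(R \right)} = \frac{5 + R}{2 + R}$
$j{\left(D \right)} = -5 + \frac{5 + D}{2 + D}$ ($j{\left(D \right)} = -3 + \left(\frac{5 + D}{2 + D} - 2\right) = -3 - \left(2 - \frac{5 + D}{2 + D}\right) = -5 + \frac{5 + D}{2 + D}$)
$j{\left(N \right)} + x 1565 = \frac{-5 - \frac{77}{3}}{2 + \frac{77}{12}} - 715205 = \frac{-5 - \frac{77}{3}}{\frac{101}{12}} - 715205 = \frac{12}{101} \left(- \frac{92}{3}\right) - 715205 = - \frac{368}{101} - 715205 = - \frac{72236073}{101}$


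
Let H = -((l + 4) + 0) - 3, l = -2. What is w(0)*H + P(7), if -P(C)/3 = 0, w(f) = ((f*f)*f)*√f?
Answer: 0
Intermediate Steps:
w(f) = f^(7/2) (w(f) = (f²*f)*√f = f³*√f = f^(7/2))
H = -5 (H = -((-2 + 4) + 0) - 3 = -(2 + 0) - 3 = -1*2 - 3 = -2 - 3 = -5)
P(C) = 0 (P(C) = -3*0 = 0)
w(0)*H + P(7) = 0^(7/2)*(-5) + 0 = 0*(-5) + 0 = 0 + 0 = 0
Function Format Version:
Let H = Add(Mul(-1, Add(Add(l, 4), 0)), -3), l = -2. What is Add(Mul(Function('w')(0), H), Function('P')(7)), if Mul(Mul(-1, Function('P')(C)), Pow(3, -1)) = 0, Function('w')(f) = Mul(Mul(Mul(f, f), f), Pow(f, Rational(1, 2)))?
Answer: 0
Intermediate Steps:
Function('w')(f) = Pow(f, Rational(7, 2)) (Function('w')(f) = Mul(Mul(Pow(f, 2), f), Pow(f, Rational(1, 2))) = Mul(Pow(f, 3), Pow(f, Rational(1, 2))) = Pow(f, Rational(7, 2)))
H = -5 (H = Add(Mul(-1, Add(Add(-2, 4), 0)), -3) = Add(Mul(-1, Add(2, 0)), -3) = Add(Mul(-1, 2), -3) = Add(-2, -3) = -5)
Function('P')(C) = 0 (Function('P')(C) = Mul(-3, 0) = 0)
Add(Mul(Function('w')(0), H), Function('P')(7)) = Add(Mul(Pow(0, Rational(7, 2)), -5), 0) = Add(Mul(0, -5), 0) = Add(0, 0) = 0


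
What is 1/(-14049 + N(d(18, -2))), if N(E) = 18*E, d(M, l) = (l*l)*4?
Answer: -1/13761 ≈ -7.2669e-5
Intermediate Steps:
d(M, l) = 4*l**2 (d(M, l) = l**2*4 = 4*l**2)
1/(-14049 + N(d(18, -2))) = 1/(-14049 + 18*(4*(-2)**2)) = 1/(-14049 + 18*(4*4)) = 1/(-14049 + 18*16) = 1/(-14049 + 288) = 1/(-13761) = -1/13761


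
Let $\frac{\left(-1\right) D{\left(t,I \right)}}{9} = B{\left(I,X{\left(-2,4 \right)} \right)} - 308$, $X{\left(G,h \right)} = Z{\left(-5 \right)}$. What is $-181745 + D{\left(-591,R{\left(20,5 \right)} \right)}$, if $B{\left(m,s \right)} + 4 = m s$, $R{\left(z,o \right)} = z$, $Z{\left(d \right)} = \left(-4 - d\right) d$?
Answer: $-178037$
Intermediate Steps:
$Z{\left(d \right)} = d \left(-4 - d\right)$
$X{\left(G,h \right)} = -5$ ($X{\left(G,h \right)} = \left(-1\right) \left(-5\right) \left(4 - 5\right) = \left(-1\right) \left(-5\right) \left(-1\right) = -5$)
$B{\left(m,s \right)} = -4 + m s$
$D{\left(t,I \right)} = 2808 + 45 I$ ($D{\left(t,I \right)} = - 9 \left(\left(-4 + I \left(-5\right)\right) - 308\right) = - 9 \left(\left(-4 - 5 I\right) - 308\right) = - 9 \left(-312 - 5 I\right) = 2808 + 45 I$)
$-181745 + D{\left(-591,R{\left(20,5 \right)} \right)} = -181745 + \left(2808 + 45 \cdot 20\right) = -181745 + \left(2808 + 900\right) = -181745 + 3708 = -178037$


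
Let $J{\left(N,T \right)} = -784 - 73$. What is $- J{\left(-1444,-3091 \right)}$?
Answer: $857$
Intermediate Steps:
$J{\left(N,T \right)} = -857$
$- J{\left(-1444,-3091 \right)} = \left(-1\right) \left(-857\right) = 857$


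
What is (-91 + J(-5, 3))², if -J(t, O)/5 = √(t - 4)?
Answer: 8056 + 2730*I ≈ 8056.0 + 2730.0*I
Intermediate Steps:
J(t, O) = -5*√(-4 + t) (J(t, O) = -5*√(t - 4) = -5*√(-4 + t))
(-91 + J(-5, 3))² = (-91 - 5*√(-4 - 5))² = (-91 - 15*I)²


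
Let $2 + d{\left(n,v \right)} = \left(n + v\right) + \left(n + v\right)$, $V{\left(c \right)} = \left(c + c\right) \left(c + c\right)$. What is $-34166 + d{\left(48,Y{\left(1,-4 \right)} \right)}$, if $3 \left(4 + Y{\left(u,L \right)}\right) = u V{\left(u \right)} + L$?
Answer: $-34080$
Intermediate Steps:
$V{\left(c \right)} = 4 c^{2}$ ($V{\left(c \right)} = 2 c 2 c = 4 c^{2}$)
$Y{\left(u,L \right)} = -4 + \frac{L}{3} + \frac{4 u^{3}}{3}$ ($Y{\left(u,L \right)} = -4 + \frac{u 4 u^{2} + L}{3} = -4 + \frac{4 u^{3} + L}{3} = -4 + \frac{L + 4 u^{3}}{3} = -4 + \left(\frac{L}{3} + \frac{4 u^{3}}{3}\right) = -4 + \frac{L}{3} + \frac{4 u^{3}}{3}$)
$d{\left(n,v \right)} = -2 + 2 n + 2 v$ ($d{\left(n,v \right)} = -2 + \left(\left(n + v\right) + \left(n + v\right)\right) = -2 + \left(2 n + 2 v\right) = -2 + 2 n + 2 v$)
$-34166 + d{\left(48,Y{\left(1,-4 \right)} \right)} = -34166 + \left(-2 + 2 \cdot 48 + 2 \left(-4 + \frac{1}{3} \left(-4\right) + \frac{4 \cdot 1^{3}}{3}\right)\right) = -34166 + \left(-2 + 96 + 2 \left(-4 - \frac{4}{3} + \frac{4}{3} \cdot 1\right)\right) = -34166 + \left(-2 + 96 + 2 \left(-4 - \frac{4}{3} + \frac{4}{3}\right)\right) = -34166 + \left(-2 + 96 + 2 \left(-4\right)\right) = -34166 - -86 = -34166 + 86 = -34080$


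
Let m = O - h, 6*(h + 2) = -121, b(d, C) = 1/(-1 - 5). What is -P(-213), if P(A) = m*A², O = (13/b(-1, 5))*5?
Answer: 33376461/2 ≈ 1.6688e+7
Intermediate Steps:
b(d, C) = -⅙ (b(d, C) = 1/(-6) = -⅙)
h = -133/6 (h = -2 + (⅙)*(-121) = -2 - 121/6 = -133/6 ≈ -22.167)
O = -390 (O = (13/(-⅙))*5 = (13*(-6))*5 = -78*5 = -390)
m = -2207/6 (m = -390 - 1*(-133/6) = -390 + 133/6 = -2207/6 ≈ -367.83)
P(A) = -2207*A²/6
-P(-213) = -(-2207)*(-213)²/6 = -(-2207)*45369/6 = -1*(-33376461/2) = 33376461/2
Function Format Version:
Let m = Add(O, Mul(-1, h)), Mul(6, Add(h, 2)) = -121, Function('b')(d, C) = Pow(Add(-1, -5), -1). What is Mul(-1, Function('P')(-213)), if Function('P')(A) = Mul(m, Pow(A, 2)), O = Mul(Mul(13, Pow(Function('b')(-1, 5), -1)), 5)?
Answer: Rational(33376461, 2) ≈ 1.6688e+7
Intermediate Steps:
Function('b')(d, C) = Rational(-1, 6) (Function('b')(d, C) = Pow(-6, -1) = Rational(-1, 6))
h = Rational(-133, 6) (h = Add(-2, Mul(Rational(1, 6), -121)) = Add(-2, Rational(-121, 6)) = Rational(-133, 6) ≈ -22.167)
O = -390 (O = Mul(Mul(13, Pow(Rational(-1, 6), -1)), 5) = Mul(Mul(13, -6), 5) = Mul(-78, 5) = -390)
m = Rational(-2207, 6) (m = Add(-390, Mul(-1, Rational(-133, 6))) = Add(-390, Rational(133, 6)) = Rational(-2207, 6) ≈ -367.83)
Function('P')(A) = Mul(Rational(-2207, 6), Pow(A, 2))
Mul(-1, Function('P')(-213)) = Mul(-1, Mul(Rational(-2207, 6), Pow(-213, 2))) = Mul(-1, Mul(Rational(-2207, 6), 45369)) = Mul(-1, Rational(-33376461, 2)) = Rational(33376461, 2)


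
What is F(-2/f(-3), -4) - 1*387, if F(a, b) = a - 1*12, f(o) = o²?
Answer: -3593/9 ≈ -399.22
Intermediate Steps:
F(a, b) = -12 + a (F(a, b) = a - 12 = -12 + a)
F(-2/f(-3), -4) - 1*387 = (-12 - 2/((-3)²)) - 1*387 = (-12 - 2/9) - 387 = -110/9 - 387 = -3593/9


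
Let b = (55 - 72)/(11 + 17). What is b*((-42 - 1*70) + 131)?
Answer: -323/28 ≈ -11.536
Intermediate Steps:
b = -17/28 ≈ -0.60714
b*((-42 - 1*70) + 131) = -17*((-42 - 1*70) + 131)/28 = -17*((-42 - 70) + 131)/28 = -17*(-112 + 131)/28 = -17/28*19 = -323/28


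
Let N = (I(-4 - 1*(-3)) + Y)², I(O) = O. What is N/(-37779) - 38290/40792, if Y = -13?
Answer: -14842379/15725316 ≈ -0.94385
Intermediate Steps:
N = 196 (N = ((-4 - 1*(-3)) - 13)² = ((-4 + 3) - 13)² = (-1 - 13)² = (-14)² = 196)
N/(-37779) - 38290/40792 = 196/(-37779) - 38290/40792 = 196*(-1/37779) - 38290*1/40792 = -4/771 - 19145/20396 = -14842379/15725316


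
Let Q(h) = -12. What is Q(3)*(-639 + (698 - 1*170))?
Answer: 1332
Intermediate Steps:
Q(3)*(-639 + (698 - 1*170)) = -12*(-639 + (698 - 1*170)) = -12*(-639 + (698 - 170)) = -12*(-639 + 528) = -12*(-111) = 1332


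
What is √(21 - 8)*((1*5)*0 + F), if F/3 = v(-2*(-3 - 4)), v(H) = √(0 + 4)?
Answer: 6*√13 ≈ 21.633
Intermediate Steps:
v(H) = 2 (v(H) = √4 = 2)
F = 6 (F = 3*2 = 6)
√(21 - 8)*((1*5)*0 + F) = √(21 - 8)*((1*5)*0 + 6) = √13*(5*0 + 6) = √13*(0 + 6) = √13*6 = 6*√13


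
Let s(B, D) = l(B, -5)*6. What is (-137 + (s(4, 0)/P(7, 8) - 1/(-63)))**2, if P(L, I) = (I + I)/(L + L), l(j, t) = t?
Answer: 1692088225/63504 ≈ 26645.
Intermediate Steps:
P(L, I) = I/L (P(L, I) = (2*I)/((2*L)) = (2*I)*(1/(2*L)) = I/L)
s(B, D) = -30 (s(B, D) = -5*6 = -30)
(-137 + (s(4, 0)/P(7, 8) - 1/(-63)))**2 = (-137 + (-30/(8/7) - 1/(-63)))**2 = (-137 + (-30/(8*(1/7)) - 1*(-1/63)))**2 = (-137 + (-30/8/7 + 1/63))**2 = (-137 + (-30*7/8 + 1/63))**2 = (-137 + (-105/4 + 1/63))**2 = (-137 - 6611/252)**2 = (-41135/252)**2 = 1692088225/63504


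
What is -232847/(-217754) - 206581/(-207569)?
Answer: 93315658017/45198980026 ≈ 2.0646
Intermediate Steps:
-232847/(-217754) - 206581/(-207569) = -232847*(-1/217754) - 206581*(-1/207569) = 232847/217754 + 206581/207569 = 93315658017/45198980026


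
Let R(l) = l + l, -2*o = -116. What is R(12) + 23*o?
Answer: 1358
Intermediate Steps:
o = 58 (o = -½*(-116) = 58)
R(l) = 2*l
R(12) + 23*o = 2*12 + 23*58 = 24 + 1334 = 1358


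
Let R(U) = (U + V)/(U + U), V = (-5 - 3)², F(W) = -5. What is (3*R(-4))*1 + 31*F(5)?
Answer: -355/2 ≈ -177.50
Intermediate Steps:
V = 64 (V = (-8)² = 64)
R(U) = (64 + U)/(2*U) (R(U) = (U + 64)/(U + U) = (64 + U)/((2*U)) = (64 + U)*(1/(2*U)) = (64 + U)/(2*U))
(3*R(-4))*1 + 31*F(5) = (3*((½)*(64 - 4)/(-4)))*1 + 31*(-5) = (3*((½)*(-¼)*60))*1 - 155 = (3*(-15/2))*1 - 155 = -45/2*1 - 155 = -45/2 - 155 = -355/2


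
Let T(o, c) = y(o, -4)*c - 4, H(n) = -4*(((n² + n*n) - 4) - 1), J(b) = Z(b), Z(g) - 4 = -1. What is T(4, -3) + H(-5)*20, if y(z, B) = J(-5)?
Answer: -3613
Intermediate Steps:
Z(g) = 3 (Z(g) = 4 - 1 = 3)
J(b) = 3
y(z, B) = 3
H(n) = 20 - 8*n² (H(n) = -4*(((n² + n²) - 4) - 1) = -4*((2*n² - 4) - 1) = -4*((-4 + 2*n²) - 1) = -4*(-5 + 2*n²) = 20 - 8*n²)
T(o, c) = -4 + 3*c (T(o, c) = 3*c - 4 = -4 + 3*c)
T(4, -3) + H(-5)*20 = (-4 + 3*(-3)) + (20 - 8*(-5)²)*20 = (-4 - 9) + (20 - 8*25)*20 = -13 + (20 - 200)*20 = -13 - 180*20 = -13 - 3600 = -3613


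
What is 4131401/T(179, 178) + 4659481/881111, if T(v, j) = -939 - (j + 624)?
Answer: -3632110710090/1534014251 ≈ -2367.7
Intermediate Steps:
T(v, j) = -1563 - j (T(v, j) = -939 - (624 + j) = -939 + (-624 - j) = -1563 - j)
4131401/T(179, 178) + 4659481/881111 = 4131401/(-1563 - 1*178) + 4659481/881111 = 4131401/(-1563 - 178) + 4659481*(1/881111) = 4131401/(-1741) + 4659481/881111 = 4131401*(-1/1741) + 4659481/881111 = -4131401/1741 + 4659481/881111 = -3632110710090/1534014251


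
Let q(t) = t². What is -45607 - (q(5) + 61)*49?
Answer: -49821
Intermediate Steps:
-45607 - (q(5) + 61)*49 = -45607 - (5² + 61)*49 = -45607 - (25 + 61)*49 = -45607 - 86*49 = -45607 - 1*4214 = -45607 - 4214 = -49821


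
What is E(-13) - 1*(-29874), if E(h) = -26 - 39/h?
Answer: 29851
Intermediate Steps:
E(-13) - 1*(-29874) = (-26 - 39/(-13)) - 1*(-29874) = (-26 - 39*(-1/13)) + 29874 = (-26 + 3) + 29874 = -23 + 29874 = 29851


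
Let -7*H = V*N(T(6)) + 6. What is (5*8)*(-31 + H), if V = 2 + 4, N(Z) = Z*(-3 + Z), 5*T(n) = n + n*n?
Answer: -99032/35 ≈ -2829.5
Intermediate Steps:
T(n) = n/5 + n**2/5 (T(n) = (n + n*n)/5 = (n + n**2)/5 = n/5 + n**2/5)
V = 6
H = -6954/175 (H = -(6*(((1/5)*6*(1 + 6))*(-3 + (1/5)*6*(1 + 6))) + 6)/7 = -(6*(((1/5)*6*7)*(-3 + (1/5)*6*7)) + 6)/7 = -(6*(42*(-3 + 42/5)/5) + 6)/7 = -(6*((42/5)*(27/5)) + 6)/7 = -(6*(1134/25) + 6)/7 = -(6804/25 + 6)/7 = -1/7*6954/25 = -6954/175 ≈ -39.737)
(5*8)*(-31 + H) = (5*8)*(-31 - 6954/175) = 40*(-12379/175) = -99032/35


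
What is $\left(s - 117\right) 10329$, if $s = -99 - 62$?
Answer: $-2871462$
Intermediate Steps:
$s = -161$
$\left(s - 117\right) 10329 = \left(-161 - 117\right) 10329 = \left(-278\right) 10329 = -2871462$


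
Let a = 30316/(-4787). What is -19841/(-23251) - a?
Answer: 799856183/111302537 ≈ 7.1863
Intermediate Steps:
a = -30316/4787 (a = 30316*(-1/4787) = -30316/4787 ≈ -6.3330)
-19841/(-23251) - a = -19841/(-23251) - 1*(-30316/4787) = -19841*(-1/23251) + 30316/4787 = 19841/23251 + 30316/4787 = 799856183/111302537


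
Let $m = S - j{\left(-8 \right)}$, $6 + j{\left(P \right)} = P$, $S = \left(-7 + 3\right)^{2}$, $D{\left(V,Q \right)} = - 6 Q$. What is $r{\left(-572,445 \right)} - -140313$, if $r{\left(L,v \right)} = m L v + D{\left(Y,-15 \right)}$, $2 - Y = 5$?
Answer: $-7495797$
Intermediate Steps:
$Y = -3$ ($Y = 2 - 5 = -3$)
$S = 16$ ($S = \left(-4\right)^{2} = 16$)
$j{\left(P \right)} = -6 + P$
$m = 30$ ($m = 16 - \left(-6 - 8\right) = 16 - -14 = 16 + 14 = 30$)
$r{\left(L,v \right)} = 90 + 30 L v$ ($r{\left(L,v \right)} = 30 L v - -90 = 30 L v + 90 = 90 + 30 L v$)
$r{\left(-572,445 \right)} - -140313 = \left(90 + 30 \left(-572\right) 445\right) - -140313 = \left(90 - 7636200\right) + 140313 = -7636110 + 140313 = -7495797$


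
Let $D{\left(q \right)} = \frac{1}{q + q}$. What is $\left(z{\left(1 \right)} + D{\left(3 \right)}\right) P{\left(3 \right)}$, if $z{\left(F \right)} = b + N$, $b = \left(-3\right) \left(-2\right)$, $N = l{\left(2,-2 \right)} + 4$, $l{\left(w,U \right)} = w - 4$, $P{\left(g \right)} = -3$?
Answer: $- \frac{49}{2} \approx -24.5$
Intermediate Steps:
$l{\left(w,U \right)} = -4 + w$
$N = 2$ ($N = \left(-4 + 2\right) + 4 = -2 + 4 = 2$)
$b = 6$
$D{\left(q \right)} = \frac{1}{2 q}$
$z{\left(F \right)} = 8$ ($z{\left(F \right)} = 6 + 2 = 8$)
$\left(z{\left(1 \right)} + D{\left(3 \right)}\right) P{\left(3 \right)} = \left(8 + \frac{1}{2 \cdot 3}\right) \left(-3\right) = \left(8 + \frac{1}{2} \cdot \frac{1}{3}\right) \left(-3\right) = \left(8 + \frac{1}{6}\right) \left(-3\right) = \frac{49}{6} \left(-3\right) = - \frac{49}{2}$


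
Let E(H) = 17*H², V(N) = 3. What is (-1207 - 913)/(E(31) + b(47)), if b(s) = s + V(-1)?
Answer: -2120/16387 ≈ -0.12937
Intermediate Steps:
b(s) = 3 + s (b(s) = s + 3 = 3 + s)
(-1207 - 913)/(E(31) + b(47)) = (-1207 - 913)/(17*31² + (3 + 47)) = -2120/(17*961 + 50) = -2120/(16337 + 50) = -2120/16387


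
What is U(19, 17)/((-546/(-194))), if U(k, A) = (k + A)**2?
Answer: 41904/91 ≈ 460.48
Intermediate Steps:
U(k, A) = (A + k)**2
U(19, 17)/((-546/(-194))) = (17 + 19)**2/((-546/(-194))) = 36**2/((-546*(-1/194))) = 1296/(273/97) = 1296*(97/273) = 41904/91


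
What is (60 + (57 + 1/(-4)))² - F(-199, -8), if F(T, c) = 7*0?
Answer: 218089/16 ≈ 13631.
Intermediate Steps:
F(T, c) = 0
(60 + (57 + 1/(-4)))² - F(-199, -8) = (60 + (57 + 1/(-4)))² - 1*0 = (60 + (57 - ¼))² + 0 = (60 + 227/4)² + 0 = (467/4)² + 0 = 218089/16 + 0 = 218089/16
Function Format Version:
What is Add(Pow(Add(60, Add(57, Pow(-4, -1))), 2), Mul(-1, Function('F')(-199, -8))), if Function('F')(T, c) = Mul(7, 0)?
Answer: Rational(218089, 16) ≈ 13631.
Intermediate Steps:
Function('F')(T, c) = 0
Add(Pow(Add(60, Add(57, Pow(-4, -1))), 2), Mul(-1, Function('F')(-199, -8))) = Add(Pow(Add(60, Add(57, Pow(-4, -1))), 2), Mul(-1, 0)) = Add(Pow(Add(60, Add(57, Rational(-1, 4))), 2), 0) = Add(Pow(Add(60, Rational(227, 4)), 2), 0) = Add(Pow(Rational(467, 4), 2), 0) = Add(Rational(218089, 16), 0) = Rational(218089, 16)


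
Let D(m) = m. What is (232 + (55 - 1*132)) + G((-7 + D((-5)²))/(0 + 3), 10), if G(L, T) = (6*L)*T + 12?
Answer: 527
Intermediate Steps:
G(L, T) = 12 + 6*L*T (G(L, T) = 6*L*T + 12 = 12 + 6*L*T)
(232 + (55 - 1*132)) + G((-7 + D((-5)²))/(0 + 3), 10) = (232 + (55 - 1*132)) + (12 + 6*((-7 + (-5)²)/(0 + 3))*10) = (232 + (55 - 132)) + (12 + 6*((-7 + 25)/3)*10) = (232 - 77) + (12 + 6*(18*(⅓))*10) = 155 + (12 + 6*6*10) = 155 + (12 + 360) = 155 + 372 = 527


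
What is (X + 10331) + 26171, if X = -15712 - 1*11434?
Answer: 9356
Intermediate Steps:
X = -27146 (X = -15712 - 11434 = -27146)
(X + 10331) + 26171 = (-27146 + 10331) + 26171 = -16815 + 26171 = 9356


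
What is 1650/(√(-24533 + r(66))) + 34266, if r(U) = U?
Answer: 34266 - 1650*I*√24467/24467 ≈ 34266.0 - 10.549*I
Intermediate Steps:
1650/(√(-24533 + r(66))) + 34266 = 1650/(√(-24533 + 66)) + 34266 = 1650/(√(-24467)) + 34266 = 1650/((I*√24467)) + 34266 = 1650*(-I*√24467/24467) + 34266 = -1650*I*√24467/24467 + 34266 = 34266 - 1650*I*√24467/24467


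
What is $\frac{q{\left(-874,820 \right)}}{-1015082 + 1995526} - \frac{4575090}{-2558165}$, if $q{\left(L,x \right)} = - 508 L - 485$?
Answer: $\frac{1124036724923}{501627505052} \approx 2.2408$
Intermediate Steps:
$q{\left(L,x \right)} = -485 - 508 L$
$\frac{q{\left(-874,820 \right)}}{-1015082 + 1995526} - \frac{4575090}{-2558165} = \frac{-485 - -443992}{-1015082 + 1995526} - \frac{4575090}{-2558165} = \frac{-485 + 443992}{980444} - - \frac{915018}{511633} = 443507 \cdot \frac{1}{980444} + \frac{915018}{511633} = \frac{443507}{980444} + \frac{915018}{511633} = \frac{1124036724923}{501627505052}$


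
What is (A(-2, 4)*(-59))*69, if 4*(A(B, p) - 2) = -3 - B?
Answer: -28497/4 ≈ -7124.3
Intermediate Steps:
A(B, p) = 5/4 - B/4 (A(B, p) = 2 + (-3 - B)/4 = 2 + (-¾ - B/4) = 5/4 - B/4)
(A(-2, 4)*(-59))*69 = ((5/4 - ¼*(-2))*(-59))*69 = ((5/4 + ½)*(-59))*69 = ((7/4)*(-59))*69 = -413/4*69 = -28497/4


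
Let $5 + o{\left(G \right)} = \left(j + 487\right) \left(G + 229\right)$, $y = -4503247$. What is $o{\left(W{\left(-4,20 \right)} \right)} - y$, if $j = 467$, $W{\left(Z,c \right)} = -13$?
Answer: $4709306$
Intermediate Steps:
$o{\left(G \right)} = 218461 + 954 G$ ($o{\left(G \right)} = -5 + \left(467 + 487\right) \left(G + 229\right) = -5 + 954 \left(229 + G\right) = -5 + \left(218466 + 954 G\right) = 218461 + 954 G$)
$o{\left(W{\left(-4,20 \right)} \right)} - y = \left(218461 + 954 \left(-13\right)\right) - -4503247 = \left(218461 - 12402\right) + 4503247 = 206059 + 4503247 = 4709306$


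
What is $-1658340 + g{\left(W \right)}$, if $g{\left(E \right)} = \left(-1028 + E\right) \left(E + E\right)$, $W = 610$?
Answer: $-2168300$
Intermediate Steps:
$g{\left(E \right)} = 2 E \left(-1028 + E\right)$ ($g{\left(E \right)} = \left(-1028 + E\right) 2 E = 2 E \left(-1028 + E\right)$)
$-1658340 + g{\left(W \right)} = -1658340 + 2 \cdot 610 \left(-1028 + 610\right) = -1658340 + 2 \cdot 610 \left(-418\right) = -1658340 - 509960 = -2168300$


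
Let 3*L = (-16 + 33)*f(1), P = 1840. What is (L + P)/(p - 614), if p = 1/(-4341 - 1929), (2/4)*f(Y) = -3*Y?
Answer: -11323620/3849781 ≈ -2.9414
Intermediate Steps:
f(Y) = -6*Y (f(Y) = 2*(-3*Y) = -6*Y)
p = -1/6270 (p = 1/(-6270) = -1/6270 ≈ -0.00015949)
L = -34 (L = ((-16 + 33)*(-6*1))/3 = (17*(-6))/3 = (1/3)*(-102) = -34)
(L + P)/(p - 614) = (-34 + 1840)/(-1/6270 - 614) = 1806/(-3849781/6270) = 1806*(-6270/3849781) = -11323620/3849781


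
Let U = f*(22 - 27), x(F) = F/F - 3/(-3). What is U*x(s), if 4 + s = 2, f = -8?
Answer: 80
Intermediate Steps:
s = -2 (s = -4 + 2 = -2)
x(F) = 2 (x(F) = 1 - 3*(-1/3) = 1 + 1 = 2)
U = 40 (U = -8*(22 - 27) = -8*(-5) = 40)
U*x(s) = 40*2 = 80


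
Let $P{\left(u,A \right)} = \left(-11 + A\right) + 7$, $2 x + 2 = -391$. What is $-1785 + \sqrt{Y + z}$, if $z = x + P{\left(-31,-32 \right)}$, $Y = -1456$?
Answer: $-1785 + \frac{i \sqrt{6754}}{2} \approx -1785.0 + 41.091 i$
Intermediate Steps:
$x = - \frac{393}{2}$ ($x = -1 + \frac{1}{2} \left(-391\right) = -1 - \frac{391}{2} = - \frac{393}{2} \approx -196.5$)
$P{\left(u,A \right)} = -4 + A$
$z = - \frac{465}{2}$ ($z = - \frac{393}{2} - 36 = - \frac{465}{2} \approx -232.5$)
$-1785 + \sqrt{Y + z} = -1785 + \sqrt{-1456 - \frac{465}{2}} = -1785 + \sqrt{- \frac{3377}{2}} = -1785 + \frac{i \sqrt{6754}}{2}$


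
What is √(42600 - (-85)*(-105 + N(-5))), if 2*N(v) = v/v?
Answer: √134870/2 ≈ 183.62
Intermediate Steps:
N(v) = ½ (N(v) = (v/v)/2 = (½)*1 = ½)
√(42600 - (-85)*(-105 + N(-5))) = √(42600 - (-85)*(-105 + ½)) = √(42600 - (-85)*(-209)/2) = √(42600 - 1*17765/2) = √(42600 - 17765/2) = √(67435/2) = √134870/2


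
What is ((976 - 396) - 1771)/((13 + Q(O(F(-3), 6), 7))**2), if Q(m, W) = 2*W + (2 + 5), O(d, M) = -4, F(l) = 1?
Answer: -1191/1156 ≈ -1.0303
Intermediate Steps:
Q(m, W) = 7 + 2*W (Q(m, W) = 2*W + 7 = 7 + 2*W)
((976 - 396) - 1771)/((13 + Q(O(F(-3), 6), 7))**2) = ((976 - 396) - 1771)/((13 + (7 + 2*7))**2) = (580 - 1771)/((13 + (7 + 14))**2) = -1191/(13 + 21)**2 = -1191/(34**2) = -1191/1156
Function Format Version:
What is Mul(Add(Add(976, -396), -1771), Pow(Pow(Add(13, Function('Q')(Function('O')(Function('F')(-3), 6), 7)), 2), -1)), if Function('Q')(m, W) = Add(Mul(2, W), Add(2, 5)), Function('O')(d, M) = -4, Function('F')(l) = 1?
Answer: Rational(-1191, 1156) ≈ -1.0303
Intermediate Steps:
Function('Q')(m, W) = Add(7, Mul(2, W)) (Function('Q')(m, W) = Add(Mul(2, W), 7) = Add(7, Mul(2, W)))
Mul(Add(Add(976, -396), -1771), Pow(Pow(Add(13, Function('Q')(Function('O')(Function('F')(-3), 6), 7)), 2), -1)) = Mul(Add(Add(976, -396), -1771), Pow(Pow(Add(13, Add(7, Mul(2, 7))), 2), -1)) = Mul(Add(580, -1771), Pow(Pow(Add(13, Add(7, 14)), 2), -1)) = Mul(-1191, Pow(Pow(Add(13, 21), 2), -1)) = Mul(-1191, Pow(Pow(34, 2), -1)) = Mul(-1191, Pow(1156, -1)) = Mul(-1191, Rational(1, 1156)) = Rational(-1191, 1156)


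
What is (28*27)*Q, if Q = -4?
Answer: -3024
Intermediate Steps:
(28*27)*Q = (28*27)*(-4) = 756*(-4) = -3024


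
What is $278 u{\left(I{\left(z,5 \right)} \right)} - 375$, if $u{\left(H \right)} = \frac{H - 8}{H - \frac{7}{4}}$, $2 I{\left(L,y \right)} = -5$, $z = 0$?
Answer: $\frac{5301}{17} \approx 311.82$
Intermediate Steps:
$I{\left(L,y \right)} = - \frac{5}{2}$ ($I{\left(L,y \right)} = \frac{1}{2} \left(-5\right) = - \frac{5}{2}$)
$u{\left(H \right)} = \frac{-8 + H}{- \frac{7}{4} + H}$ ($u{\left(H \right)} = \frac{-8 + H}{H - \frac{7}{4}} = \frac{-8 + H}{- \frac{7}{4} + H}$)
$278 u{\left(I{\left(z,5 \right)} \right)} - 375 = 278 \frac{4 \left(-8 - \frac{5}{2}\right)}{-7 + 4 \left(- \frac{5}{2}\right)} - 375 = 278 \cdot 4 \frac{1}{-7 - 10} \left(- \frac{21}{2}\right) - 375 = 278 \cdot 4 \frac{1}{-17} \left(- \frac{21}{2}\right) - 375 = 278 \cdot 4 \left(- \frac{1}{17}\right) \left(- \frac{21}{2}\right) - 375 = 278 \cdot \frac{42}{17} - 375 = \frac{11676}{17} - 375 = \frac{5301}{17}$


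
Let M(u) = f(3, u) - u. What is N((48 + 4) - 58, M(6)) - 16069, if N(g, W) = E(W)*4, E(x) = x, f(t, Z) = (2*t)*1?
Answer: -16069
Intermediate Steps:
f(t, Z) = 2*t
M(u) = 6 - u (M(u) = 2*3 - u = 6 - u)
N(g, W) = 4*W (N(g, W) = W*4 = 4*W)
N((48 + 4) - 58, M(6)) - 16069 = 4*(6 - 1*6) - 16069 = 4*(6 - 6) - 16069 = 4*0 - 16069 = 0 - 16069 = -16069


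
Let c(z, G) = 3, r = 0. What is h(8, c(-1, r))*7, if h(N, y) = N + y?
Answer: 77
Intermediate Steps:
h(8, c(-1, r))*7 = (8 + 3)*7 = 11*7 = 77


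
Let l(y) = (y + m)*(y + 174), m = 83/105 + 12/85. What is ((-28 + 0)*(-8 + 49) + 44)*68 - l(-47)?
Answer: -123560056/1785 ≈ -69221.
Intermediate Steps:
m = 1663/1785 (m = 83*(1/105) + 12*(1/85) = 83/105 + 12/85 = 1663/1785 ≈ 0.93165)
l(y) = (174 + y)*(1663/1785 + y) (l(y) = (y + 1663/1785)*(y + 174) = (1663/1785 + y)*(174 + y) = (174 + y)*(1663/1785 + y))
((-28 + 0)*(-8 + 49) + 44)*68 - l(-47) = ((-28 + 0)*(-8 + 49) + 44)*68 - (96454/595 + (-47)² + (312253/1785)*(-47)) = (-28*41 + 44)*68 - (96454/595 + 2209 - 14675891/1785) = (-1148 + 44)*68 - 1*(-10443464/1785) = -1104*68 + 10443464/1785 = -75072 + 10443464/1785 = -123560056/1785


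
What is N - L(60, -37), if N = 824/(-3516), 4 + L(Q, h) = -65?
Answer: 60445/879 ≈ 68.766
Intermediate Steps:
L(Q, h) = -69 (L(Q, h) = -4 - 65 = -69)
N = -206/879 (N = 824*(-1/3516) = -206/879 ≈ -0.23436)
N - L(60, -37) = -206/879 - 1*(-69) = -206/879 + 69 = 60445/879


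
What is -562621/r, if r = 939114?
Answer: -562621/939114 ≈ -0.59910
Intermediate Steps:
-562621/r = -562621/939114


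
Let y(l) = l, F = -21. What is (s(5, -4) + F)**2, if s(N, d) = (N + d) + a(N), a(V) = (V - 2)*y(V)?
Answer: 25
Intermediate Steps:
a(V) = V*(-2 + V) (a(V) = (V - 2)*V = (-2 + V)*V = V*(-2 + V))
s(N, d) = N + d + N*(-2 + N) (s(N, d) = (N + d) + N*(-2 + N) = N + d + N*(-2 + N))
(s(5, -4) + F)**2 = ((-4 + 5**2 - 1*5) - 21)**2 = ((-4 + 25 - 5) - 21)**2 = (16 - 21)**2 = (-5)**2 = 25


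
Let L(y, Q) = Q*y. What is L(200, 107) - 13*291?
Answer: 17617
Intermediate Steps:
L(200, 107) - 13*291 = 107*200 - 13*291 = 21400 - 3783 = 17617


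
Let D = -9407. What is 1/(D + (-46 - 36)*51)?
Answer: -1/13589 ≈ -7.3589e-5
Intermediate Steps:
1/(D + (-46 - 36)*51) = 1/(-9407 + (-46 - 36)*51) = 1/(-9407 - 82*51) = 1/(-9407 - 4182) = 1/(-13589) = -1/13589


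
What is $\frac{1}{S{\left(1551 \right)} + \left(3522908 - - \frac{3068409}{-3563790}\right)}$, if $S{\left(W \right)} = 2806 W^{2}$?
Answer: $\frac{1187930}{8022850749257217} \approx 1.4807 \cdot 10^{-10}$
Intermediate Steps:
$\frac{1}{S{\left(1551 \right)} + \left(3522908 - - \frac{3068409}{-3563790}\right)} = \frac{1}{2806 \cdot 1551^{2} + \left(3522908 - - \frac{3068409}{-3563790}\right)} = \frac{1}{2806 \cdot 2405601 + \left(3522908 - \left(-3068409\right) \left(- \frac{1}{3563790}\right)\right)} = \frac{1}{6750116406 + \left(3522908 - \frac{1022803}{1187930}\right)} = \frac{1}{6750116406 + \frac{4184967077637}{1187930}} = \frac{1}{\frac{8022850749257217}{1187930}} = \frac{1187930}{8022850749257217}$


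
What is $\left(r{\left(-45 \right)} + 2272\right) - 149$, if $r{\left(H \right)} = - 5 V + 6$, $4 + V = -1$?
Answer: $2154$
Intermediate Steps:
$V = -5$ ($V = -4 - 1 = -5$)
$r{\left(H \right)} = 31$ ($r{\left(H \right)} = \left(-5\right) \left(-5\right) + 6 = 25 + 6 = 31$)
$\left(r{\left(-45 \right)} + 2272\right) - 149 = \left(31 + 2272\right) - 149 = 2303 - 149 = 2154$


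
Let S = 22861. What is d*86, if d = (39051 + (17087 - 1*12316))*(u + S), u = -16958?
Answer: 22246588876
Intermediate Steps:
d = 258681266 (d = (39051 + (17087 - 1*12316))*(-16958 + 22861) = (39051 + (17087 - 12316))*5903 = (39051 + 4771)*5903 = 43822*5903 = 258681266)
d*86 = 258681266*86 = 22246588876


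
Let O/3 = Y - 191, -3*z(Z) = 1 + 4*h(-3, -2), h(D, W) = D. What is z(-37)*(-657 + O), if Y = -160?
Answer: -6270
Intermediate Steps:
z(Z) = 11/3 (z(Z) = -(1 + 4*(-3))/3 = -(1 - 12)/3 = -⅓*(-11) = 11/3)
O = -1053 (O = 3*(-160 - 191) = 3*(-351) = -1053)
z(-37)*(-657 + O) = 11*(-657 - 1053)/3 = (11/3)*(-1710) = -6270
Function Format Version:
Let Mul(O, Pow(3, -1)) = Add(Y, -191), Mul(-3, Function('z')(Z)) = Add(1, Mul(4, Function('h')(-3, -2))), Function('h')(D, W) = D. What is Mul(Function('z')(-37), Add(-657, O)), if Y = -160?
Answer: -6270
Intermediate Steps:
Function('z')(Z) = Rational(11, 3) (Function('z')(Z) = Mul(Rational(-1, 3), Add(1, Mul(4, -3))) = Mul(Rational(-1, 3), Add(1, -12)) = Mul(Rational(-1, 3), -11) = Rational(11, 3))
O = -1053 (O = Mul(3, Add(-160, -191)) = Mul(3, -351) = -1053)
Mul(Function('z')(-37), Add(-657, O)) = Mul(Rational(11, 3), Add(-657, -1053)) = Mul(Rational(11, 3), -1710) = -6270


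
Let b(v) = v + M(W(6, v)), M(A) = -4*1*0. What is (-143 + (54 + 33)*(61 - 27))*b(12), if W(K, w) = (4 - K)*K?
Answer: 33780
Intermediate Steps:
W(K, w) = K*(4 - K)
M(A) = 0 (M(A) = -4*0 = 0)
b(v) = v (b(v) = v + 0 = v)
(-143 + (54 + 33)*(61 - 27))*b(12) = (-143 + (54 + 33)*(61 - 27))*12 = (-143 + 87*34)*12 = (-143 + 2958)*12 = 2815*12 = 33780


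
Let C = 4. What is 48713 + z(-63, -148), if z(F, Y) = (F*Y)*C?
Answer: 86009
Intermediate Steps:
z(F, Y) = 4*F*Y (z(F, Y) = (F*Y)*4 = 4*F*Y)
48713 + z(-63, -148) = 48713 + 4*(-63)*(-148) = 48713 + 37296 = 86009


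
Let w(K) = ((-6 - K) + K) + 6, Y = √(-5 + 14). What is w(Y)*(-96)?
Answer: 0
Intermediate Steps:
Y = 3 (Y = √9 = 3)
w(K) = 0 (w(K) = -6 + 6 = 0)
w(Y)*(-96) = 0*(-96) = 0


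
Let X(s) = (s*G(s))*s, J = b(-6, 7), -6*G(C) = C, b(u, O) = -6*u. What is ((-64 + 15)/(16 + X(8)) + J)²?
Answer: 58293225/43264 ≈ 1347.4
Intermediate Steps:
G(C) = -C/6
J = 36 (J = -6*(-6) = 36)
X(s) = -s³/6 (X(s) = (s*(-s/6))*s = (-s²/6)*s = -s³/6)
((-64 + 15)/(16 + X(8)) + J)² = ((-64 + 15)/(16 - ⅙*8³) + 36)² = (-49/(16 - ⅙*512) + 36)² = (-49/(16 - 256/3) + 36)² = (-49/(-208/3) + 36)² = (-49*(-3/208) + 36)² = (147/208 + 36)² = (7635/208)² = 58293225/43264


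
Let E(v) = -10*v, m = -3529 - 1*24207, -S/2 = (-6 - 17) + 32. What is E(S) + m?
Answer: -27556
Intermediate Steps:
S = -18 (S = -2*((-6 - 17) + 32) = -2*(-23 + 32) = -2*9 = -18)
m = -27736 (m = -3529 - 24207 = -27736)
E(S) + m = -10*(-18) - 27736 = 180 - 27736 = -27556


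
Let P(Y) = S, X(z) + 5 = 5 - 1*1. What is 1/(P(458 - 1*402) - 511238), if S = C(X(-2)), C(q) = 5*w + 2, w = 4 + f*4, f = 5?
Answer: -1/511116 ≈ -1.9565e-6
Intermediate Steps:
w = 24 (w = 4 + 5*4 = 4 + 20 = 24)
X(z) = -1 (X(z) = -5 + (5 - 1*1) = -5 + (5 - 1) = -5 + 4 = -1)
C(q) = 122 (C(q) = 5*24 + 2 = 120 + 2 = 122)
S = 122
P(Y) = 122
1/(P(458 - 1*402) - 511238) = 1/(122 - 511238) = 1/(-511116) = -1/511116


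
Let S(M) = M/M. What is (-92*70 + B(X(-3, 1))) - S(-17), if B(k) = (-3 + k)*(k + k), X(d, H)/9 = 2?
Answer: -5901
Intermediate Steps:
X(d, H) = 18 (X(d, H) = 9*2 = 18)
S(M) = 1
B(k) = 2*k*(-3 + k) (B(k) = (-3 + k)*(2*k) = 2*k*(-3 + k))
(-92*70 + B(X(-3, 1))) - S(-17) = (-92*70 + 2*18*(-3 + 18)) - 1*1 = (-6440 + 2*18*15) - 1 = (-6440 + 540) - 1 = -5900 - 1 = -5901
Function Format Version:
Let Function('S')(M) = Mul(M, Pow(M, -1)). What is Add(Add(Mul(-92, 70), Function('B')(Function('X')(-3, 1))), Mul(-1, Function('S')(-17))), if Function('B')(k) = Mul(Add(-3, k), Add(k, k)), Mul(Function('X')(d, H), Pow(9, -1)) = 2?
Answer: -5901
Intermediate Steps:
Function('X')(d, H) = 18 (Function('X')(d, H) = Mul(9, 2) = 18)
Function('S')(M) = 1
Function('B')(k) = Mul(2, k, Add(-3, k)) (Function('B')(k) = Mul(Add(-3, k), Mul(2, k)) = Mul(2, k, Add(-3, k)))
Add(Add(Mul(-92, 70), Function('B')(Function('X')(-3, 1))), Mul(-1, Function('S')(-17))) = Add(Add(Mul(-92, 70), Mul(2, 18, Add(-3, 18))), Mul(-1, 1)) = Add(Add(-6440, Mul(2, 18, 15)), -1) = Add(Add(-6440, 540), -1) = Add(-5900, -1) = -5901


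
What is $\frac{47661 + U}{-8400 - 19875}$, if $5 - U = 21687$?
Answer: $- \frac{25979}{28275} \approx -0.9188$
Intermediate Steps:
$U = -21682$ ($U = 5 - 21687 = -21682$)
$\frac{47661 + U}{-8400 - 19875} = \frac{47661 - 21682}{-8400 - 19875} = \frac{25979}{-28275} = 25979 \left(- \frac{1}{28275}\right) = - \frac{25979}{28275}$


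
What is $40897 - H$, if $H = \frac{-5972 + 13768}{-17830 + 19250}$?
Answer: $\frac{14516486}{355} \approx 40892.0$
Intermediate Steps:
$H = \frac{1949}{355}$ ($H = \frac{7796}{1420} = 7796 \cdot \frac{1}{1420} = \frac{1949}{355} \approx 5.4901$)
$40897 - H = 40897 - \frac{1949}{355} = \frac{14516486}{355}$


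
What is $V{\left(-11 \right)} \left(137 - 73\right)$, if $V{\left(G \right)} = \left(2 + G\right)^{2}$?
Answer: $5184$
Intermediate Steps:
$V{\left(-11 \right)} \left(137 - 73\right) = \left(2 - 11\right)^{2} \left(137 - 73\right) = \left(-9\right)^{2} \cdot 64 = 81 \cdot 64 = 5184$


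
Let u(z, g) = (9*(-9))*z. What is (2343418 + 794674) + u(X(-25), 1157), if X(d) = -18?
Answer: 3139550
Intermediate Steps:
u(z, g) = -81*z
(2343418 + 794674) + u(X(-25), 1157) = (2343418 + 794674) - 81*(-18) = 3138092 + 1458 = 3139550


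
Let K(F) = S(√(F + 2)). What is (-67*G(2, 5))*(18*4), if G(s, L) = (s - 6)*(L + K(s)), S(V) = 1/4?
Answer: 101304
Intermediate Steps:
S(V) = ¼
K(F) = ¼
G(s, L) = (-6 + s)*(¼ + L) (G(s, L) = (s - 6)*(L + ¼) = (-6 + s)*(¼ + L))
(-67*G(2, 5))*(18*4) = (-67*(-3/2 - 6*5 + (¼)*2 + 5*2))*(18*4) = -67*(-3/2 - 30 + ½ + 10)*72 = -67*(-21)*72 = 1407*72 = 101304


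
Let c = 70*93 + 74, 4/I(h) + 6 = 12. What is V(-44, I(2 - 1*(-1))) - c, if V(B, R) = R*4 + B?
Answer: -19876/3 ≈ -6625.3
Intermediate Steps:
I(h) = ⅔ (I(h) = 4/(-6 + 12) = 4/6 = 4*(⅙) = ⅔)
V(B, R) = B + 4*R (V(B, R) = 4*R + B = B + 4*R)
c = 6584 (c = 6510 + 74 = 6584)
V(-44, I(2 - 1*(-1))) - c = (-44 + 4*(⅔)) - 1*6584 = (-44 + 8/3) - 6584 = -124/3 - 6584 = -19876/3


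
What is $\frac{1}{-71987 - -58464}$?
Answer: $- \frac{1}{13523} \approx -7.3948 \cdot 10^{-5}$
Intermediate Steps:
$\frac{1}{-71987 - -58464} = \frac{1}{-71987 + 58464} = \frac{1}{-13523} = - \frac{1}{13523}$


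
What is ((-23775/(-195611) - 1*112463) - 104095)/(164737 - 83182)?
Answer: -14120367721/5317685035 ≈ -2.6554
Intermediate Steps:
((-23775/(-195611) - 1*112463) - 104095)/(164737 - 83182) = ((-23775*(-1/195611) - 112463) - 104095)/81555 = ((23775/195611 - 112463) - 104095)*(1/81555) = (-21998976118/195611 - 104095)*(1/81555) = -42361103163/195611*1/81555 = -14120367721/5317685035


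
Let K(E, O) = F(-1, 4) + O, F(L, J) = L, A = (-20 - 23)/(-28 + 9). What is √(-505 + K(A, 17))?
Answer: I*√489 ≈ 22.113*I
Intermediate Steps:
A = 43/19 (A = -43/(-19) = -43*(-1/19) = 43/19 ≈ 2.2632)
K(E, O) = -1 + O
√(-505 + K(A, 17)) = √(-505 + (-1 + 17)) = √(-505 + 16) = √(-489) = I*√489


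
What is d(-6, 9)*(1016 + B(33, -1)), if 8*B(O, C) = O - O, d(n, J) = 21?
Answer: 21336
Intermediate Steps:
B(O, C) = 0 (B(O, C) = (O - O)/8 = (1/8)*0 = 0)
d(-6, 9)*(1016 + B(33, -1)) = 21*(1016 + 0) = 21*1016 = 21336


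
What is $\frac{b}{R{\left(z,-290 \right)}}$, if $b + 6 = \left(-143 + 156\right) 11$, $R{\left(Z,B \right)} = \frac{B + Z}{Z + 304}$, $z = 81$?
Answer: $- \frac{4795}{19} \approx -252.37$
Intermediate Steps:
$R{\left(Z,B \right)} = \frac{B + Z}{304 + Z}$
$b = 137$ ($b = -6 + \left(-143 + 156\right) 11 = -6 + 13 \cdot 11 = -6 + 143 = 137$)
$\frac{b}{R{\left(z,-290 \right)}} = \frac{137}{\frac{1}{304 + 81} \left(-290 + 81\right)} = \frac{137}{\frac{1}{385} \left(-209\right)} = \frac{137}{- \frac{19}{35}} = 137 \left(- \frac{35}{19}\right) = - \frac{4795}{19}$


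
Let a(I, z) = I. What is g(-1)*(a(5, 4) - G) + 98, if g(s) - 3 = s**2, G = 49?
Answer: -78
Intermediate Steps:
g(s) = 3 + s**2
g(-1)*(a(5, 4) - G) + 98 = (3 + (-1)**2)*(5 - 1*49) + 98 = (3 + 1)*(5 - 49) + 98 = 4*(-44) + 98 = -176 + 98 = -78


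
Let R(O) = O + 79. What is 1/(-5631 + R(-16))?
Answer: -1/5568 ≈ -0.00017960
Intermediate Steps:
R(O) = 79 + O
1/(-5631 + R(-16)) = 1/(-5631 + (79 - 16)) = 1/(-5631 + 63) = 1/(-5568) = -1/5568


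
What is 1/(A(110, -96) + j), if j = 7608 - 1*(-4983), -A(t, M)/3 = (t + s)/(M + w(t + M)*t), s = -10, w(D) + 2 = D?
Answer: 102/1284257 ≈ 7.9423e-5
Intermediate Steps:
w(D) = -2 + D
A(t, M) = -3*(-10 + t)/(M + t*(-2 + M + t)) (A(t, M) = -3*(t - 10)/(M + (-2 + (t + M))*t) = -3*(-10 + t)/(M + (-2 + (M + t))*t) = -3*(-10 + t)/(M + (-2 + M + t)*t) = -3*(-10 + t)/(M + t*(-2 + M + t)))
j = 12591 (j = 7608 + 4983 = 12591)
1/(A(110, -96) + j) = 1/(3*(10 - 1*110)/(-96 + 110*(-2 - 96 + 110)) + 12591) = 1/(3*(10 - 110)/(-96 + 110*12) + 12591) = 1/(3*(-100)/(-96 + 1320) + 12591) = 1/(3*(-100)/1224 + 12591) = 1/(3*(1/1224)*(-100) + 12591) = 1/(-25/102 + 12591) = 1/(1284257/102) = 102/1284257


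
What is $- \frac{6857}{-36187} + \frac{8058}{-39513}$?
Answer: $- \frac{6884735}{476618977} \approx -0.014445$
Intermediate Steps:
$- \frac{6857}{-36187} + \frac{8058}{-39513} = \left(-6857\right) \left(- \frac{1}{36187}\right) + 8058 \left(- \frac{1}{39513}\right) = \frac{6857}{36187} - \frac{2686}{13171} = - \frac{6884735}{476618977}$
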